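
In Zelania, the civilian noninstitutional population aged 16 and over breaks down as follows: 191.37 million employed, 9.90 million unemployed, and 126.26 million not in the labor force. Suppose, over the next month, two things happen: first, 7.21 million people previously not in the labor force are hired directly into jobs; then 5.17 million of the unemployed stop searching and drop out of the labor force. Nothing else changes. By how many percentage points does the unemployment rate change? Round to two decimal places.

Initially, labor force = 191.37 + 9.90 = 201.27 million, so u = 9.90/201.27 = 4.92%.
After the first change, employed and labor force both rise by 7.21; unemployed unchanged → E = 198.58, U = 9.90, labor force = 208.48 million.
After the second change, unemployed and labor force both fall by 5.17 → E = 198.58, U = 4.73, labor force = 203.31 million.
New unemployment rate = 4.73 / 203.31 = 2.33%.
Change = 2.33% − 4.92% = −2.59 percentage points.

The unemployment rate changes by −2.59 percentage points.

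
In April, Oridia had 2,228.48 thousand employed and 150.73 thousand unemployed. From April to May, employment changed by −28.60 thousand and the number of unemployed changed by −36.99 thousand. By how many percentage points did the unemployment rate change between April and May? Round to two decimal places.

The unemployment rate changed by −1.42 percentage points.

April: labor force = 2,228.48 + 150.73 = 2,379.21; u = 150.73/2,379.21 = 6.34%.
May: labor force = 2,199.88 + 113.74 = 2,313.62; u = 113.74/2,313.62 = 4.92%.
Change = 4.92% − 6.34% = −1.42 pp.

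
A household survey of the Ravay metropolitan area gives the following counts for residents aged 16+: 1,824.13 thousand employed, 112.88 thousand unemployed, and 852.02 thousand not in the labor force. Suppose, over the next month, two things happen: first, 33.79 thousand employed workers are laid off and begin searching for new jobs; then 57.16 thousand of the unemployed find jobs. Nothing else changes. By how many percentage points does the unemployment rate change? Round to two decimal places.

Initially, labor force = 1,824.13 + 112.88 = 1,937.01 thousand, so u = 112.88/1,937.01 = 5.83%.
After the first change, employed falls and unemployed rises by 33.79; labor force unchanged → E = 1,790.34, U = 146.67, labor force = 1,937.01 thousand.
After the second change, unemployed falls and employed rises by 57.16; labor force unchanged → E = 1,847.50, U = 89.51, labor force = 1,937.01 thousand.
New unemployment rate = 89.51 / 1,937.01 = 4.62%.
Change = 4.62% − 5.83% = −1.21 percentage points.

The unemployment rate changes by −1.21 percentage points.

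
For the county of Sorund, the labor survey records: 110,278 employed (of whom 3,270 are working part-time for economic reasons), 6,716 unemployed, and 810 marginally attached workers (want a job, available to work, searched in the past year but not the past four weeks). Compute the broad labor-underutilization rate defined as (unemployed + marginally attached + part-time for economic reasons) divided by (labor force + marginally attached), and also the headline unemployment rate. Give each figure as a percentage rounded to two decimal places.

Labor force = 110,278 + 6,716 = 116,994.
Numerator = 6,716 + 810 + 3,270 = 10,796.
Denominator = 116,994 + 810 = 117,804.
Broad rate = 10,796 / 117,804 = 9.16%.
Headline unemployment rate = 6,716 / 116,994 = 5.74%.

Broad underutilization rate ≈ 9.16%; headline unemployment rate ≈ 5.74%.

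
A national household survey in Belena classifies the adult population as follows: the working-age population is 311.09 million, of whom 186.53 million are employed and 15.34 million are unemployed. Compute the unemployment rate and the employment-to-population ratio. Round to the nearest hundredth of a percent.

Labor force = employed + unemployed = 186.53 + 15.34 = 201.87 million.
Unemployment rate = 15.34 / 201.87 = 7.60%.
Employment-population ratio = 186.53 / 311.09 = 59.96%.

Unemployment rate ≈ 7.60%; employment-population ratio ≈ 59.96%.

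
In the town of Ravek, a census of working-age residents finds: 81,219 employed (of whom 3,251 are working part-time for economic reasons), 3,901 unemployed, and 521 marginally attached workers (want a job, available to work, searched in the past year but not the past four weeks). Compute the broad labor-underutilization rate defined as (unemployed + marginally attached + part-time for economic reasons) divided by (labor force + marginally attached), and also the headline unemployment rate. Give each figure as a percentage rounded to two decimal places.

Labor force = 81,219 + 3,901 = 85,120.
Numerator = 3,901 + 521 + 3,251 = 7,673.
Denominator = 85,120 + 521 = 85,641.
Broad rate = 7,673 / 85,641 = 8.96%.
Headline unemployment rate = 3,901 / 85,120 = 4.58%.

Broad underutilization rate ≈ 8.96%; headline unemployment rate ≈ 4.58%.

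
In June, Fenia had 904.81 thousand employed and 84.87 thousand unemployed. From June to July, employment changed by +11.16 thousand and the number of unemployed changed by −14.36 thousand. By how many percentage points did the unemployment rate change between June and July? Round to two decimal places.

June: labor force = 904.81 + 84.87 = 989.68; u = 84.87/989.68 = 8.58%.
July: labor force = 915.97 + 70.51 = 986.48; u = 70.51/986.48 = 7.15%.
Change = 7.15% − 8.58% = −1.43 pp.

The unemployment rate changed by −1.43 percentage points.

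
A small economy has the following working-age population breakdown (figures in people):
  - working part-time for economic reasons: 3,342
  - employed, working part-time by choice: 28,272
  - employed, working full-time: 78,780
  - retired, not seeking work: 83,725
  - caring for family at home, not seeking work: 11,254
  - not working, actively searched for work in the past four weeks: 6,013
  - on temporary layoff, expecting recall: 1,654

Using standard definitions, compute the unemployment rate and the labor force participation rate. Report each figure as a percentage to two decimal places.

Employed = 3,342 + 28,272 + 78,780 = 110,394 (anyone who worked, including part-time for economic reasons, counts as employed).
Unemployed = 6,013 + 1,654 = 7,667 (jobless and actively searching, or on temporary layoff).
Labor force = 110,394 + 7,667 = 118,061.
Not in labor force = 83,725 + 11,254 = 94,979 (those not working and not actively searching are outside the labor force).
Civilian working-age population = 118,061 + 94,979 = 213,040.
Unemployment rate = 7,667 / 118,061 = 6.49%.
Labor force participation rate = 118,061 / 213,040 = 55.42%.

Unemployment rate ≈ 6.49%; labor force participation rate ≈ 55.42%.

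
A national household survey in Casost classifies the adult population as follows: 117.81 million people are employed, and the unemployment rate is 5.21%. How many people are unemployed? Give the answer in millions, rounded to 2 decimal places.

Let U be the number unemployed. The labor force is E + U, and U/(E+U) = 0.0521.
So U = 0.0521 × 117.81 / (1 − 0.0521) = 6.1379 / 0.9479 ≈ 6.48 million.

About 6.48 million are unemployed.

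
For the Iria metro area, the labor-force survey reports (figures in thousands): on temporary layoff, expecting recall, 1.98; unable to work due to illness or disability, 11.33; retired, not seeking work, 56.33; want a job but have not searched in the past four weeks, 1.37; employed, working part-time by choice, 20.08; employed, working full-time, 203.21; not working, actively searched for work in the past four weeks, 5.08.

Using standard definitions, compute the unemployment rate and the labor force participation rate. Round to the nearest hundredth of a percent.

Unemployment rate ≈ 3.06%; labor force participation rate ≈ 76.94%.

Employed = 20.08 + 203.21 = 223.29 thousand.
Unemployed = 1.98 + 5.08 = 7.06 thousand (jobless and actively searching, or on temporary layoff).
Labor force = 223.29 + 7.06 = 230.35 thousand.
Not in labor force = 11.33 + 56.33 + 1.37 = 69.03 thousand (those not working and not actively searching are outside the labor force — including those who want a job but have given up searching).
Civilian working-age population = 230.35 + 69.03 = 299.38 thousand.
Unemployment rate = 7.06 / 230.35 = 3.06%.
Labor force participation rate = 230.35 / 299.38 = 76.94%.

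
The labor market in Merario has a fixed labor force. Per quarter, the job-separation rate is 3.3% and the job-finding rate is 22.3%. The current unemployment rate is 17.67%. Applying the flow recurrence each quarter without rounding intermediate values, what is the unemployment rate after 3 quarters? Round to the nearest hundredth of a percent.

With a fixed labor force, u_{t+1} = u_t + s·(1−u_t) − f·u_t = u_t·(1−s−f) + s.
Here 1−s−f = 0.744 and s = 0.033.
u_1 = 0.176700 × 0.744 + 0.033 = 0.164465.
u_2 = 0.164465 × 0.744 + 0.033 = 0.155362.
u_3 = 0.155362 × 0.744 + 0.033 = 0.148589.

Unemployment rate after three quarters ≈ 14.86%.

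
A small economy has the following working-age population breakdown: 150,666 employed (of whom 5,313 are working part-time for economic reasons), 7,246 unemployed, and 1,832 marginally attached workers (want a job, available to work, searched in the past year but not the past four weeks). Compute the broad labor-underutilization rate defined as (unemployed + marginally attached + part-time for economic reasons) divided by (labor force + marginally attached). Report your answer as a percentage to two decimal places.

Broad underutilization rate ≈ 9.01%.

Labor force = 150,666 + 7,246 = 157,912.
Numerator = 7,246 + 1,832 + 5,313 = 14,391.
Denominator = 157,912 + 1,832 = 159,744.
Broad rate = 14,391 / 159,744 = 9.01%.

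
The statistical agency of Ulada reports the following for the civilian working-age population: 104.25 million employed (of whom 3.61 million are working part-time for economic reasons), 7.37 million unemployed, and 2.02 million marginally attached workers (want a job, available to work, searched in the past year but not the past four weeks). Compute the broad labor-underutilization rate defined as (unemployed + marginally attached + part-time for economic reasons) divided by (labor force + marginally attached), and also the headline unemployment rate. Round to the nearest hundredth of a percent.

Labor force = 104.25 + 7.37 = 111.62 million.
Numerator = 7.37 + 2.02 + 3.61 = 13.00 million.
Denominator = 111.62 + 2.02 = 113.64 million.
Broad rate = 13.00 / 113.64 = 11.44%.
Headline unemployment rate = 7.37 / 111.62 = 6.60%.

Broad underutilization rate ≈ 11.44%; headline unemployment rate ≈ 6.60%.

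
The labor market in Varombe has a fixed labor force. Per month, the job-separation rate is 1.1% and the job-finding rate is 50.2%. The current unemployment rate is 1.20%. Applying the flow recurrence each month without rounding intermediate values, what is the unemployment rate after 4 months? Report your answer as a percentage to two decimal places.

With a fixed labor force, u_{t+1} = u_t + s·(1−u_t) − f·u_t = u_t·(1−s−f) + s.
Here 1−s−f = 0.487 and s = 0.011.
u_1 = 0.012000 × 0.487 + 0.011 = 0.016844.
u_2 = 0.016844 × 0.487 + 0.011 = 0.019203.
u_3 = 0.019203 × 0.487 + 0.011 = 0.020352.
u_4 = 0.020352 × 0.487 + 0.011 = 0.020911.

Unemployment rate after four months ≈ 2.09%.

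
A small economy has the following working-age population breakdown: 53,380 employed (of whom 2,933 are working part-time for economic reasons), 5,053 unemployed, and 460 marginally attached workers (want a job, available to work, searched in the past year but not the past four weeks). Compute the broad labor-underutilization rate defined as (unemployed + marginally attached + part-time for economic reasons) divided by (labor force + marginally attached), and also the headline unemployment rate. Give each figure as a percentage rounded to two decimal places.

Broad underutilization rate ≈ 14.34%; headline unemployment rate ≈ 8.65%.

Labor force = 53,380 + 5,053 = 58,433.
Numerator = 5,053 + 460 + 2,933 = 8,446.
Denominator = 58,433 + 460 = 58,893.
Broad rate = 8,446 / 58,893 = 14.34%.
Headline unemployment rate = 5,053 / 58,433 = 8.65%.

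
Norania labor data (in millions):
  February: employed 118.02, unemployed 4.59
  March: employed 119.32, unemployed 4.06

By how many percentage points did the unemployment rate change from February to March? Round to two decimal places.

The unemployment rate changed by −0.45 percentage points.

February: labor force = 118.02 + 4.59 = 122.61; u = 4.59/122.61 = 3.74%.
March: labor force = 119.32 + 4.06 = 123.38; u = 4.06/123.38 = 3.29%.
Change = 3.29% − 3.74% = −0.45 pp.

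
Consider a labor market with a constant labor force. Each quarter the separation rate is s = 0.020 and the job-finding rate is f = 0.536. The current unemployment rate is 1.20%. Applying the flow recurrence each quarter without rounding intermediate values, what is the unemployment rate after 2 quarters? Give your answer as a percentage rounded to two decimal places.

With a fixed labor force, u_{t+1} = u_t + s·(1−u_t) − f·u_t = u_t·(1−s−f) + s.
Here 1−s−f = 0.444 and s = 0.020.
u_1 = 0.012000 × 0.444 + 0.020 = 0.025328.
u_2 = 0.025328 × 0.444 + 0.020 = 0.031246.

Unemployment rate after two quarters ≈ 3.12%.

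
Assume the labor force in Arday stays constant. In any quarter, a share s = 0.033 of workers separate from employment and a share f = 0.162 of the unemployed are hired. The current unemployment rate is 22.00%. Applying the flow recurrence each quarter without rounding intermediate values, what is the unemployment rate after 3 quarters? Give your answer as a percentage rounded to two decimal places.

With a fixed labor force, u_{t+1} = u_t + s·(1−u_t) − f·u_t = u_t·(1−s−f) + s.
Here 1−s−f = 0.805 and s = 0.033.
u_1 = 0.220000 × 0.805 + 0.033 = 0.210100.
u_2 = 0.210100 × 0.805 + 0.033 = 0.202131.
u_3 = 0.202131 × 0.805 + 0.033 = 0.195715.

Unemployment rate after three quarters ≈ 19.57%.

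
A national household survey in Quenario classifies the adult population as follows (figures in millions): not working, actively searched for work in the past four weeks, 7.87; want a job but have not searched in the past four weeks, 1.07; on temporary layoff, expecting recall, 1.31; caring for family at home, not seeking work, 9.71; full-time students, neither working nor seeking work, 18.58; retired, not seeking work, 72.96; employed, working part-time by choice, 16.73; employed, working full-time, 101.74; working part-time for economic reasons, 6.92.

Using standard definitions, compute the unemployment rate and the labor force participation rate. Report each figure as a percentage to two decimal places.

Employed = 16.73 + 101.74 + 6.92 = 125.39 million (anyone who worked, including part-time for economic reasons, counts as employed).
Unemployed = 7.87 + 1.31 = 9.18 million (jobless and actively searching, or on temporary layoff).
Labor force = 125.39 + 9.18 = 134.57 million.
Not in labor force = 1.07 + 9.71 + 18.58 + 72.96 = 102.32 million (those not working and not actively searching are outside the labor force — including those who want a job but have given up searching).
Civilian working-age population = 134.57 + 102.32 = 236.89 million.
Unemployment rate = 9.18 / 134.57 = 6.82%.
Labor force participation rate = 134.57 / 236.89 = 56.81%.

Unemployment rate ≈ 6.82%; labor force participation rate ≈ 56.81%.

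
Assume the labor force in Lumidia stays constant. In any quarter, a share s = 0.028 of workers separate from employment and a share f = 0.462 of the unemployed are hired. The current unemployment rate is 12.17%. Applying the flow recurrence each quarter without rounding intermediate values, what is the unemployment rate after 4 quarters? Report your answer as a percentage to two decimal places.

Unemployment rate after four quarters ≈ 6.15%.

With a fixed labor force, u_{t+1} = u_t + s·(1−u_t) − f·u_t = u_t·(1−s−f) + s.
Here 1−s−f = 0.510 and s = 0.028.
u_1 = 0.121700 × 0.510 + 0.028 = 0.090067.
u_2 = 0.090067 × 0.510 + 0.028 = 0.073934.
u_3 = 0.073934 × 0.510 + 0.028 = 0.065706.
u_4 = 0.065706 × 0.510 + 0.028 = 0.061510.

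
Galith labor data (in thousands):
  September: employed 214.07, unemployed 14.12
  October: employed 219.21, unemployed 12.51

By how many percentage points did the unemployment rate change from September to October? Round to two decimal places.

The unemployment rate changed by −0.79 percentage points.

September: labor force = 214.07 + 14.12 = 228.19; u = 14.12/228.19 = 6.19%.
October: labor force = 219.21 + 12.51 = 231.72; u = 12.51/231.72 = 5.40%.
Change = 5.40% − 6.19% = −0.79 pp.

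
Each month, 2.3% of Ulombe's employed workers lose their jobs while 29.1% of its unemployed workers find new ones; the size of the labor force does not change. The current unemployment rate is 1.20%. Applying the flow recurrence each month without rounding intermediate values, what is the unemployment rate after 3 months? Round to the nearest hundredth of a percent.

With a fixed labor force, u_{t+1} = u_t + s·(1−u_t) − f·u_t = u_t·(1−s−f) + s.
Here 1−s−f = 0.686 and s = 0.023.
u_1 = 0.012000 × 0.686 + 0.023 = 0.031232.
u_2 = 0.031232 × 0.686 + 0.023 = 0.044425.
u_3 = 0.044425 × 0.686 + 0.023 = 0.053476.

Unemployment rate after three months ≈ 5.35%.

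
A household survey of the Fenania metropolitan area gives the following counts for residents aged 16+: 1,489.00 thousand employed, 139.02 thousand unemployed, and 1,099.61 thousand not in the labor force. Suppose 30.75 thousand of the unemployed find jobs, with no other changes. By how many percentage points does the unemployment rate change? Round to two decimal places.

The unemployment rate changes by −1.89 percentage points.

Initially, labor force = 1,489.00 + 139.02 = 1,628.02 thousand, so u = 139.02/1,628.02 = 8.54%.
After the change, unemployed falls and employed rises by 30.75; labor force unchanged → E = 1,519.75, U = 108.27, labor force = 1,628.02 thousand.
New unemployment rate = 108.27 / 1,628.02 = 6.65%.
Change = 6.65% − 8.54% = −1.89 percentage points.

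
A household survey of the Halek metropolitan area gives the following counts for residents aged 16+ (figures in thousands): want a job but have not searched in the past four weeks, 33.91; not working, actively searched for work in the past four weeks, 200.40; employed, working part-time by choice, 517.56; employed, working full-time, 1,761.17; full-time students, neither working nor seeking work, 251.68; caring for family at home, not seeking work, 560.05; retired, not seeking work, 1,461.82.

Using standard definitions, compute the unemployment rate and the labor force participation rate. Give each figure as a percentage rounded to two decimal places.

Unemployment rate ≈ 8.08%; labor force participation rate ≈ 51.79%.

Employed = 517.56 + 1,761.17 = 2,278.73 thousand.
Unemployed = 200.40 thousand.
Labor force = 2,278.73 + 200.40 = 2,479.13 thousand.
Not in labor force = 33.91 + 251.68 + 560.05 + 1,461.82 = 2,307.46 thousand (those not working and not actively searching are outside the labor force — including those who want a job but have given up searching).
Civilian working-age population = 2,479.13 + 2,307.46 = 4,786.59 thousand.
Unemployment rate = 200.40 / 2,479.13 = 8.08%.
Labor force participation rate = 2,479.13 / 4,786.59 = 51.79%.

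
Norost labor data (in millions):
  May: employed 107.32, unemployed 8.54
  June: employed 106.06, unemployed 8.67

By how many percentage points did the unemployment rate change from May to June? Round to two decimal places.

May: labor force = 107.32 + 8.54 = 115.86; u = 8.54/115.86 = 7.37%.
June: labor force = 106.06 + 8.67 = 114.73; u = 8.67/114.73 = 7.56%.
Change = 7.56% − 7.37% = +0.19 pp.

The unemployment rate changed by +0.19 percentage points.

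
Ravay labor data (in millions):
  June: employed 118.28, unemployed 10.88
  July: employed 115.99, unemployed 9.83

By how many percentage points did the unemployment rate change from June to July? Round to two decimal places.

The unemployment rate changed by −0.61 percentage points.

June: labor force = 118.28 + 10.88 = 129.16; u = 10.88/129.16 = 8.42%.
July: labor force = 115.99 + 9.83 = 125.82; u = 9.83/125.82 = 7.81%.
Change = 7.81% − 8.42% = −0.61 pp.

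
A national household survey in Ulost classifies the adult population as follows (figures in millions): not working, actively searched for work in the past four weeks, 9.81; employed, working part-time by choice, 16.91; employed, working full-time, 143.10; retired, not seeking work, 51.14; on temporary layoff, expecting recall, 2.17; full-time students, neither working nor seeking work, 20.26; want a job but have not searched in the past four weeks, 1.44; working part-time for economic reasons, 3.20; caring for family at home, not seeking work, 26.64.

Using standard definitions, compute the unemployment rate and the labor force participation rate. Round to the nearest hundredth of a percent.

Employed = 16.91 + 143.10 + 3.20 = 163.21 million (anyone who worked, including part-time for economic reasons, counts as employed).
Unemployed = 9.81 + 2.17 = 11.98 million (jobless and actively searching, or on temporary layoff).
Labor force = 163.21 + 11.98 = 175.19 million.
Not in labor force = 51.14 + 20.26 + 1.44 + 26.64 = 99.48 million (those not working and not actively searching are outside the labor force — including those who want a job but have given up searching).
Civilian working-age population = 175.19 + 99.48 = 274.67 million.
Unemployment rate = 11.98 / 175.19 = 6.84%.
Labor force participation rate = 175.19 / 274.67 = 63.78%.

Unemployment rate ≈ 6.84%; labor force participation rate ≈ 63.78%.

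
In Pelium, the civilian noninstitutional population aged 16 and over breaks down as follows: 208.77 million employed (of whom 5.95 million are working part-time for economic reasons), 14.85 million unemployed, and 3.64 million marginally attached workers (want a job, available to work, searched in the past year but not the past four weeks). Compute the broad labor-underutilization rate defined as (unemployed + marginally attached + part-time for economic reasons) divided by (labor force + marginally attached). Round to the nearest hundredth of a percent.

Labor force = 208.77 + 14.85 = 223.62 million.
Numerator = 14.85 + 3.64 + 5.95 = 24.44 million.
Denominator = 223.62 + 3.64 = 227.26 million.
Broad rate = 24.44 / 227.26 = 10.75%.

Broad underutilization rate ≈ 10.75%.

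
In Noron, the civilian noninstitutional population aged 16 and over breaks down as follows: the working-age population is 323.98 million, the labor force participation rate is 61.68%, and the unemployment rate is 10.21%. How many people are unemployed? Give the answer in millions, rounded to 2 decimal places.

About 20.40 million are unemployed.

Labor force = 0.6168 × 323.98 = 199.83 million.
Unemployed = 0.1021 × 199.83 ≈ 20.40 million.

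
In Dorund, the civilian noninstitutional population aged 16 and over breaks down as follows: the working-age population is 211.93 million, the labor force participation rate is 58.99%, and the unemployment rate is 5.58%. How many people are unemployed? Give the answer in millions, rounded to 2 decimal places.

Labor force = 0.5899 × 211.93 = 125.02 million.
Unemployed = 0.0558 × 125.02 ≈ 6.98 million.

About 6.98 million are unemployed.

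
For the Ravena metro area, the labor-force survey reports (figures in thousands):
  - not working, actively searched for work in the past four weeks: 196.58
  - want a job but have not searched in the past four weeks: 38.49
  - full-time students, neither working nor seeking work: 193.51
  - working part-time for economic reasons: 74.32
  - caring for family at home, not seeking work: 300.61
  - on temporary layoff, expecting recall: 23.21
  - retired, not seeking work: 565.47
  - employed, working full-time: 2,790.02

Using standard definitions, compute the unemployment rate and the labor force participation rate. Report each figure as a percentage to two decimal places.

Employed = 74.32 + 2,790.02 = 2,864.34 thousand (anyone who worked, including part-time for economic reasons, counts as employed).
Unemployed = 196.58 + 23.21 = 219.79 thousand (jobless and actively searching, or on temporary layoff).
Labor force = 2,864.34 + 219.79 = 3,084.13 thousand.
Not in labor force = 38.49 + 193.51 + 300.61 + 565.47 = 1,098.08 thousand (those not working and not actively searching are outside the labor force — including those who want a job but have given up searching).
Civilian working-age population = 3,084.13 + 1,098.08 = 4,182.21 thousand.
Unemployment rate = 219.79 / 3,084.13 = 7.13%.
Labor force participation rate = 3,084.13 / 4,182.21 = 73.74%.

Unemployment rate ≈ 7.13%; labor force participation rate ≈ 73.74%.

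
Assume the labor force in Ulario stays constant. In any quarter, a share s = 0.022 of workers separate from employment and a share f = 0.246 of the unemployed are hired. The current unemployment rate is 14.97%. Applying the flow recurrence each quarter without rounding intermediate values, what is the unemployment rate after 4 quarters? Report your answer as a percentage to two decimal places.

With a fixed labor force, u_{t+1} = u_t + s·(1−u_t) − f·u_t = u_t·(1−s−f) + s.
Here 1−s−f = 0.732 and s = 0.022.
u_1 = 0.149700 × 0.732 + 0.022 = 0.131580.
u_2 = 0.131580 × 0.732 + 0.022 = 0.118317.
u_3 = 0.118317 × 0.732 + 0.022 = 0.108608.
u_4 = 0.108608 × 0.732 + 0.022 = 0.101501.

Unemployment rate after four quarters ≈ 10.15%.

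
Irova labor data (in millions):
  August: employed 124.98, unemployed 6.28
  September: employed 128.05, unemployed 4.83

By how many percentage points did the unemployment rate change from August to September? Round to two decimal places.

The unemployment rate changed by −1.15 percentage points.

August: labor force = 124.98 + 6.28 = 131.26; u = 6.28/131.26 = 4.78%.
September: labor force = 128.05 + 4.83 = 132.88; u = 4.83/132.88 = 3.63%.
Change = 3.63% − 4.78% = −1.15 pp.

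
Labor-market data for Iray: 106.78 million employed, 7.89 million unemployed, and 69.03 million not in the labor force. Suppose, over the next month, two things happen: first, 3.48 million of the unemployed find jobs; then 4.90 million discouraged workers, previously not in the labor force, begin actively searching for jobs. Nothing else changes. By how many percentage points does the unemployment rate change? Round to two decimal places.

The unemployment rate changes by +0.91 percentage points.

Initially, labor force = 106.78 + 7.89 = 114.67 million, so u = 7.89/114.67 = 6.88%.
After the first change, unemployed falls and employed rises by 3.48; labor force unchanged → E = 110.26, U = 4.41, labor force = 114.67 million.
After the second change, unemployed and labor force both rise by 4.90 → E = 110.26, U = 9.31, labor force = 119.57 million.
New unemployment rate = 9.31 / 119.57 = 7.79%.
Change = 7.79% − 6.88% = +0.91 percentage points.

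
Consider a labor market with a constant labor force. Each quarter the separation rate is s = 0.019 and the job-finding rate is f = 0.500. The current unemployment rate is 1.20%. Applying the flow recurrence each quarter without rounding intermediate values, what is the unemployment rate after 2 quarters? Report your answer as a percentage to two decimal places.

Unemployment rate after two quarters ≈ 3.09%.

With a fixed labor force, u_{t+1} = u_t + s·(1−u_t) − f·u_t = u_t·(1−s−f) + s.
Here 1−s−f = 0.481 and s = 0.019.
u_1 = 0.012000 × 0.481 + 0.019 = 0.024772.
u_2 = 0.024772 × 0.481 + 0.019 = 0.030915.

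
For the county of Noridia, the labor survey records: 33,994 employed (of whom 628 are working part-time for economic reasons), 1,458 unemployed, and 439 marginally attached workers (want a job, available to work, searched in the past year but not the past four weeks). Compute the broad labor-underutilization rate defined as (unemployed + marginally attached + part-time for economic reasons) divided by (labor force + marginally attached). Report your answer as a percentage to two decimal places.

Broad underutilization rate ≈ 7.04%.

Labor force = 33,994 + 1,458 = 35,452.
Numerator = 1,458 + 439 + 628 = 2,525.
Denominator = 35,452 + 439 = 35,891.
Broad rate = 2,525 / 35,891 = 7.04%.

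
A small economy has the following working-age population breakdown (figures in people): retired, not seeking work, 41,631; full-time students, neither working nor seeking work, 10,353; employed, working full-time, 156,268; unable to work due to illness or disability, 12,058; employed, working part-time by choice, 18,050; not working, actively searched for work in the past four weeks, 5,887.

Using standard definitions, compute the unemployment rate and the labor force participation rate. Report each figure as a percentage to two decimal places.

Unemployment rate ≈ 3.27%; labor force participation rate ≈ 73.78%.

Employed = 156,268 + 18,050 = 174,318.
Unemployed = 5,887.
Labor force = 174,318 + 5,887 = 180,205.
Not in labor force = 41,631 + 10,353 + 12,058 = 64,042 (those not working and not actively searching are outside the labor force).
Civilian working-age population = 180,205 + 64,042 = 244,247.
Unemployment rate = 5,887 / 180,205 = 3.27%.
Labor force participation rate = 180,205 / 244,247 = 73.78%.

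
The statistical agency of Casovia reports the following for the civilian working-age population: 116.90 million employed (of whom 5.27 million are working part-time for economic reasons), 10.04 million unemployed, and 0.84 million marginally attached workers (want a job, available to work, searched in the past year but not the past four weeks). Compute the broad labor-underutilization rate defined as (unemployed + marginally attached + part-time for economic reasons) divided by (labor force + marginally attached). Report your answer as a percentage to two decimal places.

Labor force = 116.90 + 10.04 = 126.94 million.
Numerator = 10.04 + 0.84 + 5.27 = 16.15 million.
Denominator = 126.94 + 0.84 = 127.78 million.
Broad rate = 16.15 / 127.78 = 12.64%.

Broad underutilization rate ≈ 12.64%.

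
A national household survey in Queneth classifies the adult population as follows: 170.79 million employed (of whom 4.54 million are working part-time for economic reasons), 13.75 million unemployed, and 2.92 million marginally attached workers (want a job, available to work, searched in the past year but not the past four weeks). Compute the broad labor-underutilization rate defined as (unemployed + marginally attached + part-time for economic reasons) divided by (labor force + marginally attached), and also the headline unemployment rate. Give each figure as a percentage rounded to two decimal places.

Broad underutilization rate ≈ 11.31%; headline unemployment rate ≈ 7.45%.

Labor force = 170.79 + 13.75 = 184.54 million.
Numerator = 13.75 + 2.92 + 4.54 = 21.21 million.
Denominator = 184.54 + 2.92 = 187.46 million.
Broad rate = 21.21 / 187.46 = 11.31%.
Headline unemployment rate = 13.75 / 184.54 = 7.45%.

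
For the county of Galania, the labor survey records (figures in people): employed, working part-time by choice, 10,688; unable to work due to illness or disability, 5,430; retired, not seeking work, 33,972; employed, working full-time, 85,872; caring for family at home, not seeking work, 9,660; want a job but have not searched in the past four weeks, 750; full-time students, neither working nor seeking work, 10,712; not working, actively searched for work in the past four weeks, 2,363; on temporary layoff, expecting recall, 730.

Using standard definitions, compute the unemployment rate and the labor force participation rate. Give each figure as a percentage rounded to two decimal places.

Employed = 10,688 + 85,872 = 96,560.
Unemployed = 2,363 + 730 = 3,093 (jobless and actively searching, or on temporary layoff).
Labor force = 96,560 + 3,093 = 99,653.
Not in labor force = 5,430 + 33,972 + 9,660 + 750 + 10,712 = 60,524 (those not working and not actively searching are outside the labor force — including those who want a job but have given up searching).
Civilian working-age population = 99,653 + 60,524 = 160,177.
Unemployment rate = 3,093 / 99,653 = 3.10%.
Labor force participation rate = 99,653 / 160,177 = 62.21%.

Unemployment rate ≈ 3.10%; labor force participation rate ≈ 62.21%.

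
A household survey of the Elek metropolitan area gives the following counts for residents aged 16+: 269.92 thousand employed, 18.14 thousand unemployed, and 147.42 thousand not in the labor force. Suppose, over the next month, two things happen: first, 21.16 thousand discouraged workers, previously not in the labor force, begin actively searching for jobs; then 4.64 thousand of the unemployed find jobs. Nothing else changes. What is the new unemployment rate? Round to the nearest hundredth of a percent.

Initially, labor force = 269.92 + 18.14 = 288.06 thousand, so u = 18.14/288.06 = 6.30%.
After the first change, unemployed and labor force both rise by 21.16 → E = 269.92, U = 39.30, labor force = 309.22 thousand.
After the second change, unemployed falls and employed rises by 4.64; labor force unchanged → E = 274.56, U = 34.66, labor force = 309.22 thousand.
New unemployment rate = 34.66 / 309.22 = 11.21%.

New unemployment rate ≈ 11.21%.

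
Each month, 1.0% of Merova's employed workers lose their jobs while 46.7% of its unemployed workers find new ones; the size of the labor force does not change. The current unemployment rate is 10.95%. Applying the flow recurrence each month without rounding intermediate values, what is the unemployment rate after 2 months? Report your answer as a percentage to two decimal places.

Unemployment rate after two months ≈ 4.52%.

With a fixed labor force, u_{t+1} = u_t + s·(1−u_t) − f·u_t = u_t·(1−s−f) + s.
Here 1−s−f = 0.523 and s = 0.010.
u_1 = 0.109500 × 0.523 + 0.010 = 0.067268.
u_2 = 0.067268 × 0.523 + 0.010 = 0.045181.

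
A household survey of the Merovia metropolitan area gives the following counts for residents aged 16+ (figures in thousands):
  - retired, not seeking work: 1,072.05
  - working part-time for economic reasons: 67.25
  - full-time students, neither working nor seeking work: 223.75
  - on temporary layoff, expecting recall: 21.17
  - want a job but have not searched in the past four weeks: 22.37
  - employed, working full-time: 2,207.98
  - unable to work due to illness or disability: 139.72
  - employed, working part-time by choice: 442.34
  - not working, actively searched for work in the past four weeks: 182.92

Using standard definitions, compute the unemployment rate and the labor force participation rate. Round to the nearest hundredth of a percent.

Unemployment rate ≈ 6.99%; labor force participation rate ≈ 66.71%.

Employed = 67.25 + 2,207.98 + 442.34 = 2,717.57 thousand (anyone who worked, including part-time for economic reasons, counts as employed).
Unemployed = 21.17 + 182.92 = 204.09 thousand (jobless and actively searching, or on temporary layoff).
Labor force = 2,717.57 + 204.09 = 2,921.66 thousand.
Not in labor force = 1,072.05 + 223.75 + 22.37 + 139.72 = 1,457.89 thousand (those not working and not actively searching are outside the labor force — including those who want a job but have given up searching).
Civilian working-age population = 2,921.66 + 1,457.89 = 4,379.55 thousand.
Unemployment rate = 204.09 / 2,921.66 = 6.99%.
Labor force participation rate = 2,921.66 / 4,379.55 = 66.71%.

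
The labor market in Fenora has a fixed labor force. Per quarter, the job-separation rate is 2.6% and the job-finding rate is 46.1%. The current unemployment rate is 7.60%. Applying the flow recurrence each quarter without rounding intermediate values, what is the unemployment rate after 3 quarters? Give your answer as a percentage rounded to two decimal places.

Unemployment rate after three quarters ≈ 5.64%.

With a fixed labor force, u_{t+1} = u_t + s·(1−u_t) − f·u_t = u_t·(1−s−f) + s.
Here 1−s−f = 0.513 and s = 0.026.
u_1 = 0.076000 × 0.513 + 0.026 = 0.064988.
u_2 = 0.064988 × 0.513 + 0.026 = 0.059339.
u_3 = 0.059339 × 0.513 + 0.026 = 0.056441.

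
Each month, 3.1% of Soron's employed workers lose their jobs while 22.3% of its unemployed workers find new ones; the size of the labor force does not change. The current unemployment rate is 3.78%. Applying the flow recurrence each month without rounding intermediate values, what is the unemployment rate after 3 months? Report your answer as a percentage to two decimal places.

With a fixed labor force, u_{t+1} = u_t + s·(1−u_t) − f·u_t = u_t·(1−s−f) + s.
Here 1−s−f = 0.746 and s = 0.031.
u_1 = 0.037800 × 0.746 + 0.031 = 0.059199.
u_2 = 0.059199 × 0.746 + 0.031 = 0.075162.
u_3 = 0.075162 × 0.746 + 0.031 = 0.087071.

Unemployment rate after three months ≈ 8.71%.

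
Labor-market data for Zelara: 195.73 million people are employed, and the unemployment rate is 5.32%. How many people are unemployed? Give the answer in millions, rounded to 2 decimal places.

Let U be the number unemployed. The labor force is E + U, and U/(E+U) = 0.0532.
So U = 0.0532 × 195.73 / (1 − 0.0532) = 10.4128 / 0.9468 ≈ 11.00 million.

About 11.00 million are unemployed.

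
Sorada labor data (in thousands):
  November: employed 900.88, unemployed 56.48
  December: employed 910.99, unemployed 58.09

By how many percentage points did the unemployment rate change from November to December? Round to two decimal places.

The unemployment rate changed by +0.09 percentage points.

November: labor force = 900.88 + 56.48 = 957.36; u = 56.48/957.36 = 5.90%.
December: labor force = 910.99 + 58.09 = 969.08; u = 58.09/969.08 = 5.99%.
Change = 5.99% − 5.90% = +0.09 pp.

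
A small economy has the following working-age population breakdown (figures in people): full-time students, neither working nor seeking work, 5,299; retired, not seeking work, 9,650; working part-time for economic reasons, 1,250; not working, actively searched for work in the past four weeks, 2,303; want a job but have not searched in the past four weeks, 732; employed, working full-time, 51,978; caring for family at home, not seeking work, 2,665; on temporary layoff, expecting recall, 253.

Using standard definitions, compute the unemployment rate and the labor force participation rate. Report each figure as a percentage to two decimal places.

Unemployment rate ≈ 4.58%; labor force participation rate ≈ 75.25%.

Employed = 1,250 + 51,978 = 53,228 (anyone who worked, including part-time for economic reasons, counts as employed).
Unemployed = 2,303 + 253 = 2,556 (jobless and actively searching, or on temporary layoff).
Labor force = 53,228 + 2,556 = 55,784.
Not in labor force = 5,299 + 9,650 + 732 + 2,665 = 18,346 (those not working and not actively searching are outside the labor force — including those who want a job but have given up searching).
Civilian working-age population = 55,784 + 18,346 = 74,130.
Unemployment rate = 2,556 / 55,784 = 4.58%.
Labor force participation rate = 55,784 / 74,130 = 75.25%.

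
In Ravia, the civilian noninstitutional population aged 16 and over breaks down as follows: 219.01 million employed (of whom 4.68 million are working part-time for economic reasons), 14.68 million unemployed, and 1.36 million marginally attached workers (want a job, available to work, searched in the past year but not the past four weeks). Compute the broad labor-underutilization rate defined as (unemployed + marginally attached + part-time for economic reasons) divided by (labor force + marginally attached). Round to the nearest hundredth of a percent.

Broad underutilization rate ≈ 8.82%.

Labor force = 219.01 + 14.68 = 233.69 million.
Numerator = 14.68 + 1.36 + 4.68 = 20.72 million.
Denominator = 233.69 + 1.36 = 235.05 million.
Broad rate = 20.72 / 235.05 = 8.82%.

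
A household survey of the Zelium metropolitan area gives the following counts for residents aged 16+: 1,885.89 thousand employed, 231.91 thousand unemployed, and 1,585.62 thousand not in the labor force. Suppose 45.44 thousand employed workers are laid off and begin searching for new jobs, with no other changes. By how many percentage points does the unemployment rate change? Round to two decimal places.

Initially, labor force = 1,885.89 + 231.91 = 2,117.80 thousand, so u = 231.91/2,117.80 = 10.95%.
After the change, employed falls and unemployed rises by 45.44; labor force unchanged → E = 1,840.45, U = 277.35, labor force = 2,117.80 thousand.
New unemployment rate = 277.35 / 2,117.80 = 13.10%.
Change = 13.10% − 10.95% = +2.15 percentage points.

The unemployment rate changes by +2.15 percentage points.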